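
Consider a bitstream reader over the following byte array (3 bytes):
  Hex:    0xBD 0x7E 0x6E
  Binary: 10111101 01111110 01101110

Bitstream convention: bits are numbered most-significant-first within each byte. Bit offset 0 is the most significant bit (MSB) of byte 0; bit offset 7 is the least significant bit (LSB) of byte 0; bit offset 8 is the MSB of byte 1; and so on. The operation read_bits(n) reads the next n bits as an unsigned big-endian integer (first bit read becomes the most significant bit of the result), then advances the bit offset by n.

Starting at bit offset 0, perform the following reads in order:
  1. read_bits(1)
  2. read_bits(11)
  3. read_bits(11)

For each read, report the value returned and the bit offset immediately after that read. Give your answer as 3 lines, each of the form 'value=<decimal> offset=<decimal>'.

Read 1: bits[0:1] width=1 -> value=1 (bin 1); offset now 1 = byte 0 bit 1; 23 bits remain
Read 2: bits[1:12] width=11 -> value=983 (bin 01111010111); offset now 12 = byte 1 bit 4; 12 bits remain
Read 3: bits[12:23] width=11 -> value=1847 (bin 11100110111); offset now 23 = byte 2 bit 7; 1 bits remain

Answer: value=1 offset=1
value=983 offset=12
value=1847 offset=23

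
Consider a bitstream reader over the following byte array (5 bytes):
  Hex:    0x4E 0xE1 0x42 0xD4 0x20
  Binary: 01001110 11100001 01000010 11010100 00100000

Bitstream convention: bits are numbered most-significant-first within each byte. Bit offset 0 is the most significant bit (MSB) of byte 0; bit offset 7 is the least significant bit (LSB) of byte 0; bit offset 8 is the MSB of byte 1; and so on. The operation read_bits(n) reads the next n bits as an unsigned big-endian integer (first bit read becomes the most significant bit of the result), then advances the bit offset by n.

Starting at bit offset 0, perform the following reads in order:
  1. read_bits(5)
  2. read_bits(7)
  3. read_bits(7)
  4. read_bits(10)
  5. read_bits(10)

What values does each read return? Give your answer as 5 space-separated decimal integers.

Read 1: bits[0:5] width=5 -> value=9 (bin 01001); offset now 5 = byte 0 bit 5; 35 bits remain
Read 2: bits[5:12] width=7 -> value=110 (bin 1101110); offset now 12 = byte 1 bit 4; 28 bits remain
Read 3: bits[12:19] width=7 -> value=10 (bin 0001010); offset now 19 = byte 2 bit 3; 21 bits remain
Read 4: bits[19:29] width=10 -> value=90 (bin 0001011010); offset now 29 = byte 3 bit 5; 11 bits remain
Read 5: bits[29:39] width=10 -> value=528 (bin 1000010000); offset now 39 = byte 4 bit 7; 1 bits remain

Answer: 9 110 10 90 528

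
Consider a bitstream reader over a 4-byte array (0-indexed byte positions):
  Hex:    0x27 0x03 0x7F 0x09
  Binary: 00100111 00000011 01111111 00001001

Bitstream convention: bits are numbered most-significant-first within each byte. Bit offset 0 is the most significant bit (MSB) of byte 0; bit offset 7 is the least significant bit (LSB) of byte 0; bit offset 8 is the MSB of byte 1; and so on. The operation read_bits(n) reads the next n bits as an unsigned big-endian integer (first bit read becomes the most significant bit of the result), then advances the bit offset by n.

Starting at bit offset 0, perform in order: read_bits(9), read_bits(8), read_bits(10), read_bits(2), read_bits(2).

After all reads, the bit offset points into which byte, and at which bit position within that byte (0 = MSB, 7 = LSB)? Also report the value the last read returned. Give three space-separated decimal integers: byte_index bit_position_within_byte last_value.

Answer: 3 7 0

Derivation:
Read 1: bits[0:9] width=9 -> value=78 (bin 001001110); offset now 9 = byte 1 bit 1; 23 bits remain
Read 2: bits[9:17] width=8 -> value=6 (bin 00000110); offset now 17 = byte 2 bit 1; 15 bits remain
Read 3: bits[17:27] width=10 -> value=1016 (bin 1111111000); offset now 27 = byte 3 bit 3; 5 bits remain
Read 4: bits[27:29] width=2 -> value=1 (bin 01); offset now 29 = byte 3 bit 5; 3 bits remain
Read 5: bits[29:31] width=2 -> value=0 (bin 00); offset now 31 = byte 3 bit 7; 1 bits remain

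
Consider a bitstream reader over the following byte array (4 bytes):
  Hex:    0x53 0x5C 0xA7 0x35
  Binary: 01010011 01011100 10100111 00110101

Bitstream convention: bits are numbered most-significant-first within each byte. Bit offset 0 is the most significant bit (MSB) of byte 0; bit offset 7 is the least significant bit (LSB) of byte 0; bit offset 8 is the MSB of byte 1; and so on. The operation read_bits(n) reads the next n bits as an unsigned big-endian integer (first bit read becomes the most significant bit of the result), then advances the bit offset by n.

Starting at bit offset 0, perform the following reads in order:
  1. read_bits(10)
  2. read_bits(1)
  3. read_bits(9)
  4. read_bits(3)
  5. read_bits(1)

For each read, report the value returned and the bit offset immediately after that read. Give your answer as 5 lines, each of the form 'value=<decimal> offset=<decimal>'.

Answer: value=333 offset=10
value=0 offset=11
value=458 offset=20
value=3 offset=23
value=1 offset=24

Derivation:
Read 1: bits[0:10] width=10 -> value=333 (bin 0101001101); offset now 10 = byte 1 bit 2; 22 bits remain
Read 2: bits[10:11] width=1 -> value=0 (bin 0); offset now 11 = byte 1 bit 3; 21 bits remain
Read 3: bits[11:20] width=9 -> value=458 (bin 111001010); offset now 20 = byte 2 bit 4; 12 bits remain
Read 4: bits[20:23] width=3 -> value=3 (bin 011); offset now 23 = byte 2 bit 7; 9 bits remain
Read 5: bits[23:24] width=1 -> value=1 (bin 1); offset now 24 = byte 3 bit 0; 8 bits remain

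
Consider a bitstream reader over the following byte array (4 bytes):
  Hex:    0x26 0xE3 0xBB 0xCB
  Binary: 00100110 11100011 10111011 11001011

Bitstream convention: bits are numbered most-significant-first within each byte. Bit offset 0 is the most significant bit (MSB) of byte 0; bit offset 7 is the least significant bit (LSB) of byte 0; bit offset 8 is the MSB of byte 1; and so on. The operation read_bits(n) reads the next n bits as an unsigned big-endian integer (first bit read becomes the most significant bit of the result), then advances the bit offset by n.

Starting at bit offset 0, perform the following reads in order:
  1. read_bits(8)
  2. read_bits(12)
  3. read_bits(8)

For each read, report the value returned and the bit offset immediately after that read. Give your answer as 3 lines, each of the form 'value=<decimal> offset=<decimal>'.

Answer: value=38 offset=8
value=3643 offset=20
value=188 offset=28

Derivation:
Read 1: bits[0:8] width=8 -> value=38 (bin 00100110); offset now 8 = byte 1 bit 0; 24 bits remain
Read 2: bits[8:20] width=12 -> value=3643 (bin 111000111011); offset now 20 = byte 2 bit 4; 12 bits remain
Read 3: bits[20:28] width=8 -> value=188 (bin 10111100); offset now 28 = byte 3 bit 4; 4 bits remain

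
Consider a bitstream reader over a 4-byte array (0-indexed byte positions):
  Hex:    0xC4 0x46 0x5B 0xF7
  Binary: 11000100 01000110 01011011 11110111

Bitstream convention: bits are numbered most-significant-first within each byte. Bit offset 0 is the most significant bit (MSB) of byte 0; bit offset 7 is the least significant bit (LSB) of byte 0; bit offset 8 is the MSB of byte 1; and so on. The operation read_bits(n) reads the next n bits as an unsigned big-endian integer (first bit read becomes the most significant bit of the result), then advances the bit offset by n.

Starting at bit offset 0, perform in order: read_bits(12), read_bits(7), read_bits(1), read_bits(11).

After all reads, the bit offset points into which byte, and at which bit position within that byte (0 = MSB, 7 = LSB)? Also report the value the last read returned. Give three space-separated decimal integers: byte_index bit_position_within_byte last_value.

Read 1: bits[0:12] width=12 -> value=3140 (bin 110001000100); offset now 12 = byte 1 bit 4; 20 bits remain
Read 2: bits[12:19] width=7 -> value=50 (bin 0110010); offset now 19 = byte 2 bit 3; 13 bits remain
Read 3: bits[19:20] width=1 -> value=1 (bin 1); offset now 20 = byte 2 bit 4; 12 bits remain
Read 4: bits[20:31] width=11 -> value=1531 (bin 10111111011); offset now 31 = byte 3 bit 7; 1 bits remain

Answer: 3 7 1531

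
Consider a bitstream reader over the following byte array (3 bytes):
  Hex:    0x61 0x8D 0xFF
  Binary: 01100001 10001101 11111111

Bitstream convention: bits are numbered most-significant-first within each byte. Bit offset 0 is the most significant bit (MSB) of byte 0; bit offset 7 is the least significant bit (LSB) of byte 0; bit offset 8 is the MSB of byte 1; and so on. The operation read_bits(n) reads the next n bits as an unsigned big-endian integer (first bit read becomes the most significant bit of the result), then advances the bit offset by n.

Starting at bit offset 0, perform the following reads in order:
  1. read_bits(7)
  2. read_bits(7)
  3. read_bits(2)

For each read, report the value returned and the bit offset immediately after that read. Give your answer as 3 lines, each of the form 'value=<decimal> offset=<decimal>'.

Read 1: bits[0:7] width=7 -> value=48 (bin 0110000); offset now 7 = byte 0 bit 7; 17 bits remain
Read 2: bits[7:14] width=7 -> value=99 (bin 1100011); offset now 14 = byte 1 bit 6; 10 bits remain
Read 3: bits[14:16] width=2 -> value=1 (bin 01); offset now 16 = byte 2 bit 0; 8 bits remain

Answer: value=48 offset=7
value=99 offset=14
value=1 offset=16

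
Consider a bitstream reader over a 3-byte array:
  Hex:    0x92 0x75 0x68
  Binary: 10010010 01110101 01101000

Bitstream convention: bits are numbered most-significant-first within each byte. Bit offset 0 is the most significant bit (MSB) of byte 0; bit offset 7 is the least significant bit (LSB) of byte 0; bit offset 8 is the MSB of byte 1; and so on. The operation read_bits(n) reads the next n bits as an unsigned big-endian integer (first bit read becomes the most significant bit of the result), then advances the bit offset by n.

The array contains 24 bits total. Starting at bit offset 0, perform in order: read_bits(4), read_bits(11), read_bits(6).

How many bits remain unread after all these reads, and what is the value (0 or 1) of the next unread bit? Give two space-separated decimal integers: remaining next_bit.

Answer: 3 0

Derivation:
Read 1: bits[0:4] width=4 -> value=9 (bin 1001); offset now 4 = byte 0 bit 4; 20 bits remain
Read 2: bits[4:15] width=11 -> value=314 (bin 00100111010); offset now 15 = byte 1 bit 7; 9 bits remain
Read 3: bits[15:21] width=6 -> value=45 (bin 101101); offset now 21 = byte 2 bit 5; 3 bits remain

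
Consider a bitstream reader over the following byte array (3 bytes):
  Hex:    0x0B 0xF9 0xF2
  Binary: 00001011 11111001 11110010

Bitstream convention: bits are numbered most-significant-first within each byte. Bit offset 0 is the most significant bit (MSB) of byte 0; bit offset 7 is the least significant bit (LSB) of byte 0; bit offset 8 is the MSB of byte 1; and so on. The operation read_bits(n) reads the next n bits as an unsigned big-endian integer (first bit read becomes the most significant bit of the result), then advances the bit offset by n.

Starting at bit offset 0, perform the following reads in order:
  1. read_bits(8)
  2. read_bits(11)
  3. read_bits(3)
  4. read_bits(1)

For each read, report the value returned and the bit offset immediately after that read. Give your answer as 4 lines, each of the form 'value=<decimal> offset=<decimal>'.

Answer: value=11 offset=8
value=1999 offset=19
value=4 offset=22
value=1 offset=23

Derivation:
Read 1: bits[0:8] width=8 -> value=11 (bin 00001011); offset now 8 = byte 1 bit 0; 16 bits remain
Read 2: bits[8:19] width=11 -> value=1999 (bin 11111001111); offset now 19 = byte 2 bit 3; 5 bits remain
Read 3: bits[19:22] width=3 -> value=4 (bin 100); offset now 22 = byte 2 bit 6; 2 bits remain
Read 4: bits[22:23] width=1 -> value=1 (bin 1); offset now 23 = byte 2 bit 7; 1 bits remain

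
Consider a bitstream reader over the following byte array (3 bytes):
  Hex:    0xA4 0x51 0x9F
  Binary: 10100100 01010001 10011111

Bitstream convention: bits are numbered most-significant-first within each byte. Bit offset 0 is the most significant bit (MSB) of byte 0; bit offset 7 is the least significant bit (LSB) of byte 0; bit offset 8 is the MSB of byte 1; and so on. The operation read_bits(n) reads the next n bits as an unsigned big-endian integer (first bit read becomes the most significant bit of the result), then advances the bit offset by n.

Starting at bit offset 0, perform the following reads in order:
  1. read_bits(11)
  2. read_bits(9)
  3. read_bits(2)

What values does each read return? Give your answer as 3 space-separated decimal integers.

Answer: 1314 281 3

Derivation:
Read 1: bits[0:11] width=11 -> value=1314 (bin 10100100010); offset now 11 = byte 1 bit 3; 13 bits remain
Read 2: bits[11:20] width=9 -> value=281 (bin 100011001); offset now 20 = byte 2 bit 4; 4 bits remain
Read 3: bits[20:22] width=2 -> value=3 (bin 11); offset now 22 = byte 2 bit 6; 2 bits remain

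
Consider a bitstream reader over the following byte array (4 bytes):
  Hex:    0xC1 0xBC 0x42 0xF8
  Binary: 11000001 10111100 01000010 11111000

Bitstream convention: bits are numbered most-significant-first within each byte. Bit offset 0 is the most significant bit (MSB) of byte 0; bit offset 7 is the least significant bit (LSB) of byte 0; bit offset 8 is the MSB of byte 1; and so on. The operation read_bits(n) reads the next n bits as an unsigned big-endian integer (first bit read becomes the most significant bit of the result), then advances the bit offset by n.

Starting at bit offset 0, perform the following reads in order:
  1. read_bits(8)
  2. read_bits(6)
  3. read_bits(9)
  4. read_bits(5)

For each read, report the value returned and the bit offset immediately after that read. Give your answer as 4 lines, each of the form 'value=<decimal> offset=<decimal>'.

Answer: value=193 offset=8
value=47 offset=14
value=33 offset=23
value=15 offset=28

Derivation:
Read 1: bits[0:8] width=8 -> value=193 (bin 11000001); offset now 8 = byte 1 bit 0; 24 bits remain
Read 2: bits[8:14] width=6 -> value=47 (bin 101111); offset now 14 = byte 1 bit 6; 18 bits remain
Read 3: bits[14:23] width=9 -> value=33 (bin 000100001); offset now 23 = byte 2 bit 7; 9 bits remain
Read 4: bits[23:28] width=5 -> value=15 (bin 01111); offset now 28 = byte 3 bit 4; 4 bits remain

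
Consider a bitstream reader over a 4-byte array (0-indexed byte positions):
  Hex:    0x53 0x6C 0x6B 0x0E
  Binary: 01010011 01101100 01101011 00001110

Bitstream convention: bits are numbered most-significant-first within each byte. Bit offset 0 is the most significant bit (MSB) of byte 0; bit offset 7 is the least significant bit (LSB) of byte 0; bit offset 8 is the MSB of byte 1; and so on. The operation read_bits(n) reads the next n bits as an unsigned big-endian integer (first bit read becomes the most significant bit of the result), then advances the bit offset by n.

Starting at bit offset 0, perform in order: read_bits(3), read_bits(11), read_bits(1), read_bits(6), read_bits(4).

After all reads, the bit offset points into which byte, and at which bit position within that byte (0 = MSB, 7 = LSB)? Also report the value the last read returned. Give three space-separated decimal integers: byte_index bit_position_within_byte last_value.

Answer: 3 1 6

Derivation:
Read 1: bits[0:3] width=3 -> value=2 (bin 010); offset now 3 = byte 0 bit 3; 29 bits remain
Read 2: bits[3:14] width=11 -> value=1243 (bin 10011011011); offset now 14 = byte 1 bit 6; 18 bits remain
Read 3: bits[14:15] width=1 -> value=0 (bin 0); offset now 15 = byte 1 bit 7; 17 bits remain
Read 4: bits[15:21] width=6 -> value=13 (bin 001101); offset now 21 = byte 2 bit 5; 11 bits remain
Read 5: bits[21:25] width=4 -> value=6 (bin 0110); offset now 25 = byte 3 bit 1; 7 bits remain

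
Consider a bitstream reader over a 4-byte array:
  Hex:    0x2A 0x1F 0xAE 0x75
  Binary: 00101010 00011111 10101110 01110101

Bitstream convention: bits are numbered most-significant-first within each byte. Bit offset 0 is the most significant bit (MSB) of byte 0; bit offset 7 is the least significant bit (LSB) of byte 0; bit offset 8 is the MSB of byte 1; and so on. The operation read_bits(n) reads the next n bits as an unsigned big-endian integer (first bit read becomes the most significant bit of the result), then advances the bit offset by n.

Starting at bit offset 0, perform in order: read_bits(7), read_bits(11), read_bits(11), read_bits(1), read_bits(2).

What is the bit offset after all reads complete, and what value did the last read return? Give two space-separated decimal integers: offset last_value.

Read 1: bits[0:7] width=7 -> value=21 (bin 0010101); offset now 7 = byte 0 bit 7; 25 bits remain
Read 2: bits[7:18] width=11 -> value=126 (bin 00001111110); offset now 18 = byte 2 bit 2; 14 bits remain
Read 3: bits[18:29] width=11 -> value=1486 (bin 10111001110); offset now 29 = byte 3 bit 5; 3 bits remain
Read 4: bits[29:30] width=1 -> value=1 (bin 1); offset now 30 = byte 3 bit 6; 2 bits remain
Read 5: bits[30:32] width=2 -> value=1 (bin 01); offset now 32 = byte 4 bit 0; 0 bits remain

Answer: 32 1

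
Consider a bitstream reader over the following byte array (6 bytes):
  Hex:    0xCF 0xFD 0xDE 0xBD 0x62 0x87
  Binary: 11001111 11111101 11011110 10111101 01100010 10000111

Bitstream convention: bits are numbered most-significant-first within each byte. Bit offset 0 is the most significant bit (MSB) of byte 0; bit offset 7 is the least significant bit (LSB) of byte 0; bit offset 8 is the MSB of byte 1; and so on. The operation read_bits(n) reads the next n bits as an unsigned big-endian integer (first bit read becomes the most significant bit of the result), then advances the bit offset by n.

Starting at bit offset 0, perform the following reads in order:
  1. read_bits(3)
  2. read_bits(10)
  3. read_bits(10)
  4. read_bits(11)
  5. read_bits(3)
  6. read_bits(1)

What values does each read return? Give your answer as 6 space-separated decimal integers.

Answer: 6 511 751 757 4 0

Derivation:
Read 1: bits[0:3] width=3 -> value=6 (bin 110); offset now 3 = byte 0 bit 3; 45 bits remain
Read 2: bits[3:13] width=10 -> value=511 (bin 0111111111); offset now 13 = byte 1 bit 5; 35 bits remain
Read 3: bits[13:23] width=10 -> value=751 (bin 1011101111); offset now 23 = byte 2 bit 7; 25 bits remain
Read 4: bits[23:34] width=11 -> value=757 (bin 01011110101); offset now 34 = byte 4 bit 2; 14 bits remain
Read 5: bits[34:37] width=3 -> value=4 (bin 100); offset now 37 = byte 4 bit 5; 11 bits remain
Read 6: bits[37:38] width=1 -> value=0 (bin 0); offset now 38 = byte 4 bit 6; 10 bits remain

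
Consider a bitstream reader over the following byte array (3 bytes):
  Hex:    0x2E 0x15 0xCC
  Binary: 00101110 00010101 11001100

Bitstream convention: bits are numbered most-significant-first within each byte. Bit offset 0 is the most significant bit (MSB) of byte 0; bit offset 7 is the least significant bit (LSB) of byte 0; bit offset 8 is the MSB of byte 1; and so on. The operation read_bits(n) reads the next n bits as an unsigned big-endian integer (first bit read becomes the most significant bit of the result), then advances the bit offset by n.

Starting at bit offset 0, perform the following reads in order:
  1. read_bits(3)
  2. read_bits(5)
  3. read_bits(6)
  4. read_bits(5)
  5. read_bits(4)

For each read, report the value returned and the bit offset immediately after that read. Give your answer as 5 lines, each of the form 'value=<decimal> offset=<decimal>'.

Read 1: bits[0:3] width=3 -> value=1 (bin 001); offset now 3 = byte 0 bit 3; 21 bits remain
Read 2: bits[3:8] width=5 -> value=14 (bin 01110); offset now 8 = byte 1 bit 0; 16 bits remain
Read 3: bits[8:14] width=6 -> value=5 (bin 000101); offset now 14 = byte 1 bit 6; 10 bits remain
Read 4: bits[14:19] width=5 -> value=14 (bin 01110); offset now 19 = byte 2 bit 3; 5 bits remain
Read 5: bits[19:23] width=4 -> value=6 (bin 0110); offset now 23 = byte 2 bit 7; 1 bits remain

Answer: value=1 offset=3
value=14 offset=8
value=5 offset=14
value=14 offset=19
value=6 offset=23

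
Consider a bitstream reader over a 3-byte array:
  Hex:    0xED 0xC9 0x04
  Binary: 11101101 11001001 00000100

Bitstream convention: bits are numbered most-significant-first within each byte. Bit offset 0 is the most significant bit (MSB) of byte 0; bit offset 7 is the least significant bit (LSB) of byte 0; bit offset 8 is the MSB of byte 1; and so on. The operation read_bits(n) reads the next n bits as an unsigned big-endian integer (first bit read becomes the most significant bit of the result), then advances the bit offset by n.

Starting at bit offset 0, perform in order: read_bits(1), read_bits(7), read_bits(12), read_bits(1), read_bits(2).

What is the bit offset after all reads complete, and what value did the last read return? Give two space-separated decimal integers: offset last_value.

Answer: 23 2

Derivation:
Read 1: bits[0:1] width=1 -> value=1 (bin 1); offset now 1 = byte 0 bit 1; 23 bits remain
Read 2: bits[1:8] width=7 -> value=109 (bin 1101101); offset now 8 = byte 1 bit 0; 16 bits remain
Read 3: bits[8:20] width=12 -> value=3216 (bin 110010010000); offset now 20 = byte 2 bit 4; 4 bits remain
Read 4: bits[20:21] width=1 -> value=0 (bin 0); offset now 21 = byte 2 bit 5; 3 bits remain
Read 5: bits[21:23] width=2 -> value=2 (bin 10); offset now 23 = byte 2 bit 7; 1 bits remain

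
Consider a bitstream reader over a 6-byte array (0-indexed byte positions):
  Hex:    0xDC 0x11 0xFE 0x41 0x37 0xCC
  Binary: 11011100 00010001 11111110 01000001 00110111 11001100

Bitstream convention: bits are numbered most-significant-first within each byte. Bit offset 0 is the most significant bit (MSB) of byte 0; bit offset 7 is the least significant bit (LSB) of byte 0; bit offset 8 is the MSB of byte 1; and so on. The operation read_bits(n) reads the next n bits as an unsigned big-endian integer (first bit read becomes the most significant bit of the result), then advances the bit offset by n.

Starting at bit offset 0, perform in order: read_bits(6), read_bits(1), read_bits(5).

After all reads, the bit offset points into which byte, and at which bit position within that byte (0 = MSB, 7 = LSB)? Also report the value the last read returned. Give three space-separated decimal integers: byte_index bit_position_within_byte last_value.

Read 1: bits[0:6] width=6 -> value=55 (bin 110111); offset now 6 = byte 0 bit 6; 42 bits remain
Read 2: bits[6:7] width=1 -> value=0 (bin 0); offset now 7 = byte 0 bit 7; 41 bits remain
Read 3: bits[7:12] width=5 -> value=1 (bin 00001); offset now 12 = byte 1 bit 4; 36 bits remain

Answer: 1 4 1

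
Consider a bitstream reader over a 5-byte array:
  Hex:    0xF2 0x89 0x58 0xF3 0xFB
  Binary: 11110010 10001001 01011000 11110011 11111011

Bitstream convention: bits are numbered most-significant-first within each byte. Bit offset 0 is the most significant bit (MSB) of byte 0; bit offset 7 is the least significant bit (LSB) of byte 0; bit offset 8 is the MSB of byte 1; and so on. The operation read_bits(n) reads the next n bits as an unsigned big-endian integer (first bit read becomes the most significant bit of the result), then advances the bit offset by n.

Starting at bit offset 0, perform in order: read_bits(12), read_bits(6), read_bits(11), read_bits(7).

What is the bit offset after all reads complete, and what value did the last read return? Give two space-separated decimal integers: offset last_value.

Answer: 36 63

Derivation:
Read 1: bits[0:12] width=12 -> value=3880 (bin 111100101000); offset now 12 = byte 1 bit 4; 28 bits remain
Read 2: bits[12:18] width=6 -> value=37 (bin 100101); offset now 18 = byte 2 bit 2; 22 bits remain
Read 3: bits[18:29] width=11 -> value=798 (bin 01100011110); offset now 29 = byte 3 bit 5; 11 bits remain
Read 4: bits[29:36] width=7 -> value=63 (bin 0111111); offset now 36 = byte 4 bit 4; 4 bits remain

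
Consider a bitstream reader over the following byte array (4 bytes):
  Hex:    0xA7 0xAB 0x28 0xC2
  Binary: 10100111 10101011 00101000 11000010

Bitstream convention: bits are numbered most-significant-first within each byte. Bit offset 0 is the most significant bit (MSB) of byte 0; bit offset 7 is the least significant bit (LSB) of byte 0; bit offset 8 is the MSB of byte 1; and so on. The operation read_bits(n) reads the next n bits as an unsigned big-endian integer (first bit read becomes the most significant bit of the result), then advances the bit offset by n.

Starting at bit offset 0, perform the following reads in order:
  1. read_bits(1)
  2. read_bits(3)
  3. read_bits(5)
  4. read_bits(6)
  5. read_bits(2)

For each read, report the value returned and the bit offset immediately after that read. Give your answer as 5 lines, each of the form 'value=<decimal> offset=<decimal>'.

Read 1: bits[0:1] width=1 -> value=1 (bin 1); offset now 1 = byte 0 bit 1; 31 bits remain
Read 2: bits[1:4] width=3 -> value=2 (bin 010); offset now 4 = byte 0 bit 4; 28 bits remain
Read 3: bits[4:9] width=5 -> value=15 (bin 01111); offset now 9 = byte 1 bit 1; 23 bits remain
Read 4: bits[9:15] width=6 -> value=21 (bin 010101); offset now 15 = byte 1 bit 7; 17 bits remain
Read 5: bits[15:17] width=2 -> value=2 (bin 10); offset now 17 = byte 2 bit 1; 15 bits remain

Answer: value=1 offset=1
value=2 offset=4
value=15 offset=9
value=21 offset=15
value=2 offset=17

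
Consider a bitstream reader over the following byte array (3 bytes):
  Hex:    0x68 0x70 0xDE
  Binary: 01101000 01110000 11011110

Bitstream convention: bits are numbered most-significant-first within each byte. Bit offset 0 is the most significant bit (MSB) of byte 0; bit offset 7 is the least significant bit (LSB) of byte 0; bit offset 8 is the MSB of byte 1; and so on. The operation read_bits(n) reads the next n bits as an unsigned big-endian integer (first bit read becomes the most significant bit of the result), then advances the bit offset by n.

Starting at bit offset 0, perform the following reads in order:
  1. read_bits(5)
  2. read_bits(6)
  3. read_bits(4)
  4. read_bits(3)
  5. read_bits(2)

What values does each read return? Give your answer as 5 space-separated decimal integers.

Answer: 13 3 8 3 1

Derivation:
Read 1: bits[0:5] width=5 -> value=13 (bin 01101); offset now 5 = byte 0 bit 5; 19 bits remain
Read 2: bits[5:11] width=6 -> value=3 (bin 000011); offset now 11 = byte 1 bit 3; 13 bits remain
Read 3: bits[11:15] width=4 -> value=8 (bin 1000); offset now 15 = byte 1 bit 7; 9 bits remain
Read 4: bits[15:18] width=3 -> value=3 (bin 011); offset now 18 = byte 2 bit 2; 6 bits remain
Read 5: bits[18:20] width=2 -> value=1 (bin 01); offset now 20 = byte 2 bit 4; 4 bits remain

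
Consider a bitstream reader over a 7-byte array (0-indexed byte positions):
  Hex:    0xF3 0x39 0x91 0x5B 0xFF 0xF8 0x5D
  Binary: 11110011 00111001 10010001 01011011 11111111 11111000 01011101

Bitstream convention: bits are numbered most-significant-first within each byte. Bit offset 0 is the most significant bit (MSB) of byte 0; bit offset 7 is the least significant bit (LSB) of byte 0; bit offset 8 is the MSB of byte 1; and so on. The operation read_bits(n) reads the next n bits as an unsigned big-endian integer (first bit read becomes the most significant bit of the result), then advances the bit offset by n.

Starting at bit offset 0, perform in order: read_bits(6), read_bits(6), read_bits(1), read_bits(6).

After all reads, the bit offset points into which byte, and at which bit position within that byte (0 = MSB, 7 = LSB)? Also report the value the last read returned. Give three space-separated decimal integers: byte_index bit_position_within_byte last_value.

Answer: 2 3 12

Derivation:
Read 1: bits[0:6] width=6 -> value=60 (bin 111100); offset now 6 = byte 0 bit 6; 50 bits remain
Read 2: bits[6:12] width=6 -> value=51 (bin 110011); offset now 12 = byte 1 bit 4; 44 bits remain
Read 3: bits[12:13] width=1 -> value=1 (bin 1); offset now 13 = byte 1 bit 5; 43 bits remain
Read 4: bits[13:19] width=6 -> value=12 (bin 001100); offset now 19 = byte 2 bit 3; 37 bits remain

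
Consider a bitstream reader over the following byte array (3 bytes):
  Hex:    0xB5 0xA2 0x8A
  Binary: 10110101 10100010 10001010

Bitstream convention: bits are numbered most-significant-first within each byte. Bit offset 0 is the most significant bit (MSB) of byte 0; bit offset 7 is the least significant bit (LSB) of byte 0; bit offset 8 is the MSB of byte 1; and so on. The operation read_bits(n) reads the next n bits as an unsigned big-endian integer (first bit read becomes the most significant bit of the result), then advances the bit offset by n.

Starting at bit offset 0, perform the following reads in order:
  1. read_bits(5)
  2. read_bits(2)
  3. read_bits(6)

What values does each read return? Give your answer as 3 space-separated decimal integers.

Read 1: bits[0:5] width=5 -> value=22 (bin 10110); offset now 5 = byte 0 bit 5; 19 bits remain
Read 2: bits[5:7] width=2 -> value=2 (bin 10); offset now 7 = byte 0 bit 7; 17 bits remain
Read 3: bits[7:13] width=6 -> value=52 (bin 110100); offset now 13 = byte 1 bit 5; 11 bits remain

Answer: 22 2 52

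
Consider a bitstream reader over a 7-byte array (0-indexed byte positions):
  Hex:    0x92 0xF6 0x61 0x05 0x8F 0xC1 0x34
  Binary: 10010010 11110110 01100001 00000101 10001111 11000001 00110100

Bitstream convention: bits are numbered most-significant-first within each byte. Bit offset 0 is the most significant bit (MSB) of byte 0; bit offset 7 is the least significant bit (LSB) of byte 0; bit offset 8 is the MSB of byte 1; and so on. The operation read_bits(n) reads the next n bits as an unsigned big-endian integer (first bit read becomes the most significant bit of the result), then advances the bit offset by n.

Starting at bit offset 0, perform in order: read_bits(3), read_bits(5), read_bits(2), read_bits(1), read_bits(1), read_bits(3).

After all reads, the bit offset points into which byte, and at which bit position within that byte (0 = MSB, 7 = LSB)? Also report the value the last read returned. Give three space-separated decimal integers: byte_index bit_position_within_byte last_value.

Answer: 1 7 3

Derivation:
Read 1: bits[0:3] width=3 -> value=4 (bin 100); offset now 3 = byte 0 bit 3; 53 bits remain
Read 2: bits[3:8] width=5 -> value=18 (bin 10010); offset now 8 = byte 1 bit 0; 48 bits remain
Read 3: bits[8:10] width=2 -> value=3 (bin 11); offset now 10 = byte 1 bit 2; 46 bits remain
Read 4: bits[10:11] width=1 -> value=1 (bin 1); offset now 11 = byte 1 bit 3; 45 bits remain
Read 5: bits[11:12] width=1 -> value=1 (bin 1); offset now 12 = byte 1 bit 4; 44 bits remain
Read 6: bits[12:15] width=3 -> value=3 (bin 011); offset now 15 = byte 1 bit 7; 41 bits remain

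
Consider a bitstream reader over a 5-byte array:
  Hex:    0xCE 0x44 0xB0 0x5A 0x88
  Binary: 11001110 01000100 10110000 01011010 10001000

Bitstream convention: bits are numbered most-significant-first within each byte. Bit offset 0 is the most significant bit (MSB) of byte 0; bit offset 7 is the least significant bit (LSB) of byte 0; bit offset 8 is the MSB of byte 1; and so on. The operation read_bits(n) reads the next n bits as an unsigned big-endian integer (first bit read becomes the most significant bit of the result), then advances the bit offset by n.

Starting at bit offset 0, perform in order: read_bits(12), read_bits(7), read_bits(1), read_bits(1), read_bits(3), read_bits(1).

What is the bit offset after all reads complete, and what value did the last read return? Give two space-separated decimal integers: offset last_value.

Answer: 25 0

Derivation:
Read 1: bits[0:12] width=12 -> value=3300 (bin 110011100100); offset now 12 = byte 1 bit 4; 28 bits remain
Read 2: bits[12:19] width=7 -> value=37 (bin 0100101); offset now 19 = byte 2 bit 3; 21 bits remain
Read 3: bits[19:20] width=1 -> value=1 (bin 1); offset now 20 = byte 2 bit 4; 20 bits remain
Read 4: bits[20:21] width=1 -> value=0 (bin 0); offset now 21 = byte 2 bit 5; 19 bits remain
Read 5: bits[21:24] width=3 -> value=0 (bin 000); offset now 24 = byte 3 bit 0; 16 bits remain
Read 6: bits[24:25] width=1 -> value=0 (bin 0); offset now 25 = byte 3 bit 1; 15 bits remain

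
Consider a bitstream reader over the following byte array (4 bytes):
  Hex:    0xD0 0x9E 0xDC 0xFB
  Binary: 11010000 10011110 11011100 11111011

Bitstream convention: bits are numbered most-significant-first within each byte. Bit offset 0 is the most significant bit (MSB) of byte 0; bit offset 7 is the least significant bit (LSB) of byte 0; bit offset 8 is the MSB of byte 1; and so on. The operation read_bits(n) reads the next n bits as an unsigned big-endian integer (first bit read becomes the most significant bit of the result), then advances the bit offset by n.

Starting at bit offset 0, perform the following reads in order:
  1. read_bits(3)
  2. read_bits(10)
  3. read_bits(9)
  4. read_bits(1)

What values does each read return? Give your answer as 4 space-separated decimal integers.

Read 1: bits[0:3] width=3 -> value=6 (bin 110); offset now 3 = byte 0 bit 3; 29 bits remain
Read 2: bits[3:13] width=10 -> value=531 (bin 1000010011); offset now 13 = byte 1 bit 5; 19 bits remain
Read 3: bits[13:22] width=9 -> value=439 (bin 110110111); offset now 22 = byte 2 bit 6; 10 bits remain
Read 4: bits[22:23] width=1 -> value=0 (bin 0); offset now 23 = byte 2 bit 7; 9 bits remain

Answer: 6 531 439 0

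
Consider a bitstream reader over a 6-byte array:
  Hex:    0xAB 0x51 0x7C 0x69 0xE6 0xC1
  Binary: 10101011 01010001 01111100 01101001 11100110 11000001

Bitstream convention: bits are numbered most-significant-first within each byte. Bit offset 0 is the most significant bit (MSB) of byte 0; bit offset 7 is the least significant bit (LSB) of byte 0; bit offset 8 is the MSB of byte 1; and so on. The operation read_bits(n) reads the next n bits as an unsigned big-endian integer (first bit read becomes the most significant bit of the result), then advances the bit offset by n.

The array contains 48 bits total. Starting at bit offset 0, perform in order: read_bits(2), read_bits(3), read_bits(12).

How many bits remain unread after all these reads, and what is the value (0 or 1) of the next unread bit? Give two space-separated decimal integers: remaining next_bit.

Read 1: bits[0:2] width=2 -> value=2 (bin 10); offset now 2 = byte 0 bit 2; 46 bits remain
Read 2: bits[2:5] width=3 -> value=5 (bin 101); offset now 5 = byte 0 bit 5; 43 bits remain
Read 3: bits[5:17] width=12 -> value=1698 (bin 011010100010); offset now 17 = byte 2 bit 1; 31 bits remain

Answer: 31 1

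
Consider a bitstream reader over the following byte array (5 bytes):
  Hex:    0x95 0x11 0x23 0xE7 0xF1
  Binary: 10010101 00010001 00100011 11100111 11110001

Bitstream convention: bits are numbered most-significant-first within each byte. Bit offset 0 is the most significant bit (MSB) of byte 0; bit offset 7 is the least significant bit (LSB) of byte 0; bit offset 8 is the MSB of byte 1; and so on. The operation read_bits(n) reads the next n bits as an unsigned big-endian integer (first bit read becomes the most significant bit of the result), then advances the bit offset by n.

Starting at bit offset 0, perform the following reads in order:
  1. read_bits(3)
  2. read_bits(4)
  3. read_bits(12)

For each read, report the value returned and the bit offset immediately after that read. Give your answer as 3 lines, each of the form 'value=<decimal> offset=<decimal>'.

Read 1: bits[0:3] width=3 -> value=4 (bin 100); offset now 3 = byte 0 bit 3; 37 bits remain
Read 2: bits[3:7] width=4 -> value=10 (bin 1010); offset now 7 = byte 0 bit 7; 33 bits remain
Read 3: bits[7:19] width=12 -> value=2185 (bin 100010001001); offset now 19 = byte 2 bit 3; 21 bits remain

Answer: value=4 offset=3
value=10 offset=7
value=2185 offset=19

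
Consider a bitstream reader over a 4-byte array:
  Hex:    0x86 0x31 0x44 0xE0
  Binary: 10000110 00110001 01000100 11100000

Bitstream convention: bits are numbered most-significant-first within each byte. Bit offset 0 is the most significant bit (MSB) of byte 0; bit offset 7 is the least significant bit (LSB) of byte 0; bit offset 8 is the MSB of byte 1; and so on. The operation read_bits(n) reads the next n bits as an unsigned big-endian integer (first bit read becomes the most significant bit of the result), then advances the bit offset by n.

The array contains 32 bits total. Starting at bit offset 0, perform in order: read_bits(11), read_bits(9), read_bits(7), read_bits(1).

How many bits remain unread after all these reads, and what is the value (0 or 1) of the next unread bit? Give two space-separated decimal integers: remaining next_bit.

Answer: 4 0

Derivation:
Read 1: bits[0:11] width=11 -> value=1073 (bin 10000110001); offset now 11 = byte 1 bit 3; 21 bits remain
Read 2: bits[11:20] width=9 -> value=276 (bin 100010100); offset now 20 = byte 2 bit 4; 12 bits remain
Read 3: bits[20:27] width=7 -> value=39 (bin 0100111); offset now 27 = byte 3 bit 3; 5 bits remain
Read 4: bits[27:28] width=1 -> value=0 (bin 0); offset now 28 = byte 3 bit 4; 4 bits remain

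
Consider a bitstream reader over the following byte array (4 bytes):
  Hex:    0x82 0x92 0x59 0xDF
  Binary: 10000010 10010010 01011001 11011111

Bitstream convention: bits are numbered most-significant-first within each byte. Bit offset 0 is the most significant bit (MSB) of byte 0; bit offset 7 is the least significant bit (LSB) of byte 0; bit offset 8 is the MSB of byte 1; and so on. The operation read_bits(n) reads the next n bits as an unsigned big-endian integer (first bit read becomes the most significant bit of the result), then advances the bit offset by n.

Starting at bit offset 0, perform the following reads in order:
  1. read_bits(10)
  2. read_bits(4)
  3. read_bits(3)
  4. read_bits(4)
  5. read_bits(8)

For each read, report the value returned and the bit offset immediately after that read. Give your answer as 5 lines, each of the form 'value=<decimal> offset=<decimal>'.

Answer: value=522 offset=10
value=4 offset=14
value=4 offset=17
value=11 offset=21
value=59 offset=29

Derivation:
Read 1: bits[0:10] width=10 -> value=522 (bin 1000001010); offset now 10 = byte 1 bit 2; 22 bits remain
Read 2: bits[10:14] width=4 -> value=4 (bin 0100); offset now 14 = byte 1 bit 6; 18 bits remain
Read 3: bits[14:17] width=3 -> value=4 (bin 100); offset now 17 = byte 2 bit 1; 15 bits remain
Read 4: bits[17:21] width=4 -> value=11 (bin 1011); offset now 21 = byte 2 bit 5; 11 bits remain
Read 5: bits[21:29] width=8 -> value=59 (bin 00111011); offset now 29 = byte 3 bit 5; 3 bits remain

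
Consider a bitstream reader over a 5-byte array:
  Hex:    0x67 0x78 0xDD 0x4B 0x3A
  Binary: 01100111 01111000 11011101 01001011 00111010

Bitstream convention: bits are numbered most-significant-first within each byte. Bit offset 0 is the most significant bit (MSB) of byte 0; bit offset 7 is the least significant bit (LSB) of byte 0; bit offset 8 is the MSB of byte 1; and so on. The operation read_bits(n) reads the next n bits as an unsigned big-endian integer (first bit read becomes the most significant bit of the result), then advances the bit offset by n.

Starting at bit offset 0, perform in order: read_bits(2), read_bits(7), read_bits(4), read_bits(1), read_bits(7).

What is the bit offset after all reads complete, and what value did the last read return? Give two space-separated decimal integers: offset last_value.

Answer: 21 27

Derivation:
Read 1: bits[0:2] width=2 -> value=1 (bin 01); offset now 2 = byte 0 bit 2; 38 bits remain
Read 2: bits[2:9] width=7 -> value=78 (bin 1001110); offset now 9 = byte 1 bit 1; 31 bits remain
Read 3: bits[9:13] width=4 -> value=15 (bin 1111); offset now 13 = byte 1 bit 5; 27 bits remain
Read 4: bits[13:14] width=1 -> value=0 (bin 0); offset now 14 = byte 1 bit 6; 26 bits remain
Read 5: bits[14:21] width=7 -> value=27 (bin 0011011); offset now 21 = byte 2 bit 5; 19 bits remain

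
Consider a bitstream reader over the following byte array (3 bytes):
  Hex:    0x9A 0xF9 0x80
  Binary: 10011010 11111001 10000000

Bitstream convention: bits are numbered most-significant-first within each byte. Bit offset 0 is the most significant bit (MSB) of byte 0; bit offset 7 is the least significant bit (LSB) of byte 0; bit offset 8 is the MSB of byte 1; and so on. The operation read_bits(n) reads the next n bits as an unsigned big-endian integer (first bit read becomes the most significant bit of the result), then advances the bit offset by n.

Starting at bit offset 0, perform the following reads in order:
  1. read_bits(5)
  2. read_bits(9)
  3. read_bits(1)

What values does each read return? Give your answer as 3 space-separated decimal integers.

Read 1: bits[0:5] width=5 -> value=19 (bin 10011); offset now 5 = byte 0 bit 5; 19 bits remain
Read 2: bits[5:14] width=9 -> value=190 (bin 010111110); offset now 14 = byte 1 bit 6; 10 bits remain
Read 3: bits[14:15] width=1 -> value=0 (bin 0); offset now 15 = byte 1 bit 7; 9 bits remain

Answer: 19 190 0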